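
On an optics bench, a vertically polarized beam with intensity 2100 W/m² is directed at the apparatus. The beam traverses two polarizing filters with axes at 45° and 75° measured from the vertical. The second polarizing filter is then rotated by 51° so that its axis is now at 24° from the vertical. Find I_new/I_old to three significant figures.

I_new/I_old ≈ 1.16

Before rotation:
By Malus's law, I₁ = I₀ cos²(45° − 0°) = I₀ cos²(45°) = 0.5 I₀.
I₂ = I₁ cos²(75° − 45°) = 0.5 I₀ · cos²(30°) = 0.375 I₀.
After rotation:
I₁ = I₀ cos²(45° − 0°) = I₀ cos²(45°) = 0.5 I₀.
I₂ = I₁ cos²(24° − 45°) = 0.5 I₀ · cos²(21°) = 0.4358 I₀.
Ratio = 0.4358 / 0.375 = 1.162.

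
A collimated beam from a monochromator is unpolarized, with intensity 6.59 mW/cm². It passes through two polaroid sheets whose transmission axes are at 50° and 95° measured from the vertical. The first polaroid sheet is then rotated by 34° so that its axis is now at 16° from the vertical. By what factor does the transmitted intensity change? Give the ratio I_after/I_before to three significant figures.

I_new/I_old ≈ 0.0728

Before rotation:
Unpolarized light through the first polarizer → I₁ = ½ I₀, now polarized at 50°.
I₂ = I₁ cos²(95° − 50°) = 0.5 I₀ · cos²(45°) = 0.25 I₀.
After rotation:
Unpolarized light through the first polarizer → I₁ = ½ I₀, now polarized at 16°.
I₂ = I₁ cos²(95° − 16°) = 0.5 I₀ · cos²(79°) = 0.0182 I₀.
Ratio = 0.0182 / 0.25 = 0.07282.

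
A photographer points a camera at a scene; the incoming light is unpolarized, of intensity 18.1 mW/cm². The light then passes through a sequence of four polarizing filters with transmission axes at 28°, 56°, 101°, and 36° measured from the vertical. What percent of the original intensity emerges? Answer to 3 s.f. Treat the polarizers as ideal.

≈ 3.48%

Unpolarized light through the first polarizer → I₁ = 18.1 mW/cm²/2 = 9.05 mW/cm², polarized at 28°.
I₂ = I₁ · cos²(28°) = 9.05 · 0.7796 = 7.055 mW/cm².
I₃ = I₂ · cos²(45°) = 7.055 · 0.5 = 3.528 mW/cm².
I₄ = I₃ · cos²(65°) = 3.528 · 0.1786 = 0.6301 mW/cm².
That is 3.481% of the incident intensity.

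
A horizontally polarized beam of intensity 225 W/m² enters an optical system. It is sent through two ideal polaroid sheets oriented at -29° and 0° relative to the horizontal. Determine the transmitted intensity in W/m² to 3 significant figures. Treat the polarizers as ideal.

I ≈ 132 W/m²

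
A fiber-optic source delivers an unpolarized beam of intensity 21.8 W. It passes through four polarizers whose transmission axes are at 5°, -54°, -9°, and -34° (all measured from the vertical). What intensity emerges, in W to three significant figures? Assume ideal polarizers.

I ≈ 1.19 W

Unpolarized light through the first polarizer → I₁ = 21.8 W/2 = 10.9 W, polarized at 5°.
I₂ = I₁ · cos²(59°) = 10.9 · 0.2653 = 2.891 W.
I₃ = I₂ · cos²(45°) = 2.891 · 0.5 = 1.446 W.
I₄ = I₃ · cos²(25°) = 1.446 · 0.8214 = 1.187 W.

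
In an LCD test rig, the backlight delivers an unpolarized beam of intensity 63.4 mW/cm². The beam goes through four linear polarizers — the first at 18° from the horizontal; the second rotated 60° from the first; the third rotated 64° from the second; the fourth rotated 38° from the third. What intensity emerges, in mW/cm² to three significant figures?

Unpolarized light through the first polarizer → I₁ = 63.4 mW/cm²/2 = 31.7 mW/cm², polarized at 18°.
I₂ = I₁ · cos²(60°) = 31.7 · 0.25 = 7.925 mW/cm².
I₃ = I₂ · cos²(64°) = 7.925 · 0.1922 = 1.523 mW/cm².
I₄ = I₃ · cos²(38°) = 1.523 · 0.621 = 0.9457 mW/cm².

I ≈ 0.946 mW/cm²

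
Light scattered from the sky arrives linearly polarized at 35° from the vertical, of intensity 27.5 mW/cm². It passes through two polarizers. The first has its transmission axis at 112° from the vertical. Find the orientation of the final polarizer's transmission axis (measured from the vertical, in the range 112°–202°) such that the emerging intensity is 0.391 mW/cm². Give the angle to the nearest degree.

θ ≈ 170°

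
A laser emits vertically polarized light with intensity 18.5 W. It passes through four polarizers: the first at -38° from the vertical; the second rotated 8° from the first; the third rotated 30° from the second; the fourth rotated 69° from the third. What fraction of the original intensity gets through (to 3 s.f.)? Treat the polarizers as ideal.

I₁ = 18.5 W · cos²(38°) = 11.49 W.
I₂ = I₁ · cos²(8°) = 11.49 · 0.9806 = 11.27 W.
I₃ = I₂ · cos²(30°) = 11.27 · 0.75 = 8.449 W.
I₄ = I₃ · cos²(69°) = 8.449 · 0.1284 = 1.085 W.
Transmitted fraction = 0.05865.

I/I₀ ≈ 0.0587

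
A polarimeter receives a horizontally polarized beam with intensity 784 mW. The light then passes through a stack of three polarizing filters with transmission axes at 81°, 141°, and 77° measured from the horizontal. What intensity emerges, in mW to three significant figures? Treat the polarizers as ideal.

I ≈ 0.922 mW

I₁ = 784 mW · cos²(81°) = 19.19 mW.
I₂ = I₁ · cos²(60°) = 19.19 · 0.25 = 4.796 mW.
I₃ = I₂ · cos²(64°) = 4.796 · 0.1922 = 0.9217 mW.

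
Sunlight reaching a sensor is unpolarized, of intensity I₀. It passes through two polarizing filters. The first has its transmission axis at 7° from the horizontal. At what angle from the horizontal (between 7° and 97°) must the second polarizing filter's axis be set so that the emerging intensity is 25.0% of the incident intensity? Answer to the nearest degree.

Unpolarized light through the first polarizer → I₁ = ½ I₀, now polarized at 7°.
Need I₂/I₀ = 0.25, so cos²(θ − 7°) = 0.25 / 0.5 = 0.5.
θ − 7° = arccos(√0.5) = 45.0°, giving θ ≈ 7 + 45.0 = 52.0°.

θ ≈ 52°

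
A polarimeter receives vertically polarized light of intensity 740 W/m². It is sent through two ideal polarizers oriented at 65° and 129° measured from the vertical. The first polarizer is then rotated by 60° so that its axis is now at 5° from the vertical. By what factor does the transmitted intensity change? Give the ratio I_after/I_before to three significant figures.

Before rotation:
By Malus's law, I₁ = I₀ cos²(65° − 0°) = I₀ cos²(65°) = 0.1786 I₀.
I₂ = I₁ cos²(129° − 65°) = 0.1786 I₀ · cos²(64°) = 0.03432 I₀.
After rotation:
I₁ = I₀ cos²(5° − 0°) = I₀ cos²(5°) = 0.9924 I₀.
Angle between axes 1 and 2: 56°. I₂ = 0.9924 I₀ · cos²(56°) = 0.3103 I₀.
Ratio = 0.3103 / 0.03432 = 9.041.

I_new/I_old ≈ 9.04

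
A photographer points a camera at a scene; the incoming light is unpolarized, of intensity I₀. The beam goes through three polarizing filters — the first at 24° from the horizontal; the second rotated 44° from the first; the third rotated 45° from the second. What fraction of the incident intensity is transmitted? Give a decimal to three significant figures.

Unpolarized light through the first polarizer → I₁ = ½ I₀, now polarized at 24°.
I₂ = I₁ cos²(44°) = 0.5 · 0.5174 I₀ = 0.2587 I₀.
I₃ = I₂ cos²(45°) = 0.2587 · 0.5 I₀ = 0.1294 I₀.
Transmitted fraction = 0.1294.

≈ 0.129 I₀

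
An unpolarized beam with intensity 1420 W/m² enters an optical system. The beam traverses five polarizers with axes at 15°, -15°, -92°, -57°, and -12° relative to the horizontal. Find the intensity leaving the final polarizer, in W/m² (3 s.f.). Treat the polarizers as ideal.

I ≈ 9.04 W/m²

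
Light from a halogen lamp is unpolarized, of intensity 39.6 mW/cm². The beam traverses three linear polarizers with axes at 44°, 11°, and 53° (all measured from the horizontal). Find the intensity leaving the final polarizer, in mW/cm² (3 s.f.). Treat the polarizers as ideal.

I ≈ 7.69 mW/cm²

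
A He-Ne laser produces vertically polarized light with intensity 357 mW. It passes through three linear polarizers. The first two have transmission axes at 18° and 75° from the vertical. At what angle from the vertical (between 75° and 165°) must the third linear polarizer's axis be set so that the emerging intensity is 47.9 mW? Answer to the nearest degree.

θ ≈ 120°

I₁ = I₀ cos²(18° − 0°) = I₀ cos²(18°) = 0.9045 I₀.
I₂ = I₁ cos²(75° − 18°) = 0.9045 I₀ · cos²(57°) = 0.2683 I₀.
Target fraction: 47.9 / 357 mW = 0.1342 of I₀.
Need I₃/I₀ = 0.1342, so cos²(θ − 75°) = 0.1342 / 0.2683 = 0.5001.
θ − 75° = arccos(√0.5001) = 45.0°, giving θ ≈ 75 + 45.0 = 120.0°.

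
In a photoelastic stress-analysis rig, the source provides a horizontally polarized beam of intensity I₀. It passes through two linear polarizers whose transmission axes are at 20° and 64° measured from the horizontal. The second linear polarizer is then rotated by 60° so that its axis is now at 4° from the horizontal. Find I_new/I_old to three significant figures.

I_new/I_old ≈ 1.79

Before rotation:
I₁ = I₀ cos²(20° − 0°) = I₀ cos²(20°) = 0.883 I₀.
I₂ = I₁ cos²(64° − 20°) = 0.883 I₀ · cos²(44°) = 0.4569 I₀.
After rotation:
I₁ = I₀ cos²(20° − 0°) = I₀ cos²(20°) = 0.883 I₀.
I₂ = I₁ cos²(4° − 20°) = 0.883 I₀ · cos²(16°) = 0.8159 I₀.
Ratio = 0.8159 / 0.4569 = 1.786.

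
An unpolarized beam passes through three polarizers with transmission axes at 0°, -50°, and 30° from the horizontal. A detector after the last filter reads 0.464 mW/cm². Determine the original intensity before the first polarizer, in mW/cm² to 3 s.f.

I₀ ≈ 74.5 mW/cm²

Unpolarized light through the first polarizer → I₁ = ½ I₀, now polarized at 0°.
I₂ = I₁ cos²(-50° − 0°) = 0.5 I₀ · cos²(50°) = 0.2066 I₀.
I₃ = I₂ cos²(30° + 50°) = 0.2066 I₀ · cos²(80°) = 0.006229 I₀.
So 0.464 mW/cm² = 0.006229 I₀, giving I₀ = 0.464/0.006229 = 74.49 mW/cm².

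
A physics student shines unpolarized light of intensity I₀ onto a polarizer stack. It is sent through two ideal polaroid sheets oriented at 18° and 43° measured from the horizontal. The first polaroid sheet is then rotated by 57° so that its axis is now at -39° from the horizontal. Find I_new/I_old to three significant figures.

I_new/I_old ≈ 0.0236

Before rotation:
Unpolarized light through the first polarizer → I₁ = ½ I₀, now polarized at 18°.
I₂ = I₁ cos²(43° − 18°) = 0.5 I₀ · cos²(25°) = 0.4107 I₀.
After rotation:
Unpolarized light through the first polarizer → I₁ = ½ I₀, now polarized at -39°.
I₂ = I₁ cos²(43° + 39°) = 0.5 I₀ · cos²(82°) = 0.009685 I₀.
Ratio = 0.009685 / 0.4107 = 0.02358.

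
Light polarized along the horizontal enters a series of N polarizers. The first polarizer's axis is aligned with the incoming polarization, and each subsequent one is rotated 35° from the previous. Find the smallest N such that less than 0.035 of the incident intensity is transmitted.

N = 10

First polarizer is aligned with the polarization: full transmission.
Each further stage multiplies by cos²(35°) = 0.671.
After N polarizers: T = 0.671^(N−1). Require T < 0.035 ⇒ N−1 > ln(0.035)/ln(0.671) = 8.40, so N−1 ≥ 9 and N = 10.
Check: N=10 gives T = 0.02758 < 0.035; N=9 gives T = 0.0411.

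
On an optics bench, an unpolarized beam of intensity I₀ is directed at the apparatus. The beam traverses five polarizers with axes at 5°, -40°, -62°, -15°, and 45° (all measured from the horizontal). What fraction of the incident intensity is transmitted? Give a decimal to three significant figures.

≈ 0.0250 I₀

Unpolarized light through the first polarizer → I₁ = ½ I₀, now polarized at 5°.
I₂ = I₁ cos²(-40° − 5°) = 0.5 I₀ · cos²(45°) = 0.25 I₀.
I₃ = I₂ cos²(-62° + 40°) = 0.25 I₀ · cos²(22°) = 0.2149 I₀.
I₄ = I₃ cos²(-15° + 62°) = 0.2149 I₀ · cos²(47°) = 0.09996 I₀.
I₅ = I₄ cos²(45° + 15°) = 0.09996 I₀ · cos²(60°) = 0.02499 I₀.
Transmitted fraction = 0.02499.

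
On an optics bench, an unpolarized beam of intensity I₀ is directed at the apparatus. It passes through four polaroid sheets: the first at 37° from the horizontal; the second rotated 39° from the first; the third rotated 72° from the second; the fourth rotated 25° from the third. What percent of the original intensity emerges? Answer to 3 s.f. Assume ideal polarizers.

≈ 2.37%

Unpolarized light through the first polarizer → I₁ = ½ I₀, now polarized at 37°.
I₂ = I₁ cos²(39°) = 0.5 · 0.604 I₀ = 0.302 I₀.
I₃ = I₂ cos²(72°) = 0.302 · 0.09549 I₀ = 0.02884 I₀.
I₄ = I₃ cos²(25°) = 0.02884 · 0.8214 I₀ = 0.02369 I₀.
That is 2.369% of the incident intensity.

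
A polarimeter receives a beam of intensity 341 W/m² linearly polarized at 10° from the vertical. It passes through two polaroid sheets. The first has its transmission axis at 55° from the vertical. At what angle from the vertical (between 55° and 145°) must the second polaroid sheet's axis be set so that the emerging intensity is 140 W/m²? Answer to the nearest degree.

θ ≈ 80°

I₁ = I₀ cos²(55° − 10°) = I₀ cos²(45°) = 0.5 I₀.
Target fraction: 140 / 341 W/m² = 0.4106 of I₀.
Need I₂/I₀ = 0.4106, so cos²(θ − 55°) = 0.4106 / 0.5 = 0.8211.
θ − 55° = arccos(√0.8211) = 25.0°, giving θ ≈ 55 + 25.0 = 80.0°.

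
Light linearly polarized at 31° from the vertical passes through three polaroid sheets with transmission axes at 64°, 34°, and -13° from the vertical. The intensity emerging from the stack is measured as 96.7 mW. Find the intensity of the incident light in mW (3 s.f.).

I₁ = I₀ cos²(64° − 31°) = I₀ cos²(33°) = 0.7034 I₀.
I₂ = I₁ cos²(34° − 64°) = 0.7034 I₀ · cos²(30°) = 0.5275 I₀.
I₃ = I₂ cos²(-13° − 34°) = 0.5275 I₀ · cos²(47°) = 0.2454 I₀.
So 96.7 mW = 0.2454 I₀, giving I₀ = 96.7/0.2454 = 394.1 mW.

I₀ ≈ 394 mW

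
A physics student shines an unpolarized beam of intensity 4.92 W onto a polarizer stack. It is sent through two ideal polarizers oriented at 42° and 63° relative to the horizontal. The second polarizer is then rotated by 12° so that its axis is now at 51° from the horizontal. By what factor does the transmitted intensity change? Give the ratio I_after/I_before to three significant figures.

I_new/I_old ≈ 1.12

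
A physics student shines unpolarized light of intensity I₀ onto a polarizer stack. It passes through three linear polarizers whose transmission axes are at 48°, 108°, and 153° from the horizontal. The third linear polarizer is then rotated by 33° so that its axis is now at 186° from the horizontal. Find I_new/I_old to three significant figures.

I_new/I_old ≈ 0.0865

Before rotation:
Unpolarized light through the first polarizer → I₁ = ½ I₀, now polarized at 48°.
I₂ = I₁ cos²(108° − 48°) = 0.5 I₀ · cos²(60°) = 0.125 I₀.
I₃ = I₂ cos²(153° − 108°) = 0.125 I₀ · cos²(45°) = 0.0625 I₀.
After rotation:
Unpolarized light through the first polarizer → I₁ = ½ I₀, now polarized at 48°.
I₂ = I₁ cos²(108° − 48°) = 0.5 I₀ · cos²(60°) = 0.125 I₀.
I₃ = I₂ cos²(186° − 108°) = 0.125 I₀ · cos²(78°) = 0.005403 I₀.
Ratio = 0.005403 / 0.0625 = 0.08645.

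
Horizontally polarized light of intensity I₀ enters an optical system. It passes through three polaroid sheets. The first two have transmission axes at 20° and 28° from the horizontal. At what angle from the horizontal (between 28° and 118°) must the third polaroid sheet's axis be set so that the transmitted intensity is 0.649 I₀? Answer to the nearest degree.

θ ≈ 58°

I₁ = I₀ cos²(20° − 0°) = I₀ cos²(20°) = 0.883 I₀.
I₂ = I₁ cos²(28° − 20°) = 0.883 I₀ · cos²(8°) = 0.8659 I₀.
Need I₃/I₀ = 0.649, so cos²(θ − 28°) = 0.649 / 0.8659 = 0.7495.
θ − 28° = arccos(√0.7495) = 30.0°, giving θ ≈ 28 + 30.0 = 58.0°.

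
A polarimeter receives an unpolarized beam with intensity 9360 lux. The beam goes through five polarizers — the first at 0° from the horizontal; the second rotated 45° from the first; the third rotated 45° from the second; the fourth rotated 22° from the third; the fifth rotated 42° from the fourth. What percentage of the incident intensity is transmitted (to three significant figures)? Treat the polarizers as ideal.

≈ 5.93%

Unpolarized light through the first polarizer → I₁ = 9360 lux/2 = 4680 lux, polarized at 0°.
I₂ = I₁ · cos²(45°) = 4680 · 0.5 = 2340 lux.
I₃ = I₂ · cos²(45°) = 2340 · 0.5 = 1170 lux.
I₄ = I₃ · cos²(22°) = 1170 · 0.8597 = 1006 lux.
I₅ = I₄ · cos²(42°) = 1006 · 0.5523 = 555.5 lux.
That is 5.935% of the incident intensity.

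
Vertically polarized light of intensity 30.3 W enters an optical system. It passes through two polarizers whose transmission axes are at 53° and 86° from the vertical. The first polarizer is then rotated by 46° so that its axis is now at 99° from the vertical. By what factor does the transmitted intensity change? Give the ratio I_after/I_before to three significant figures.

I_new/I_old ≈ 0.0912

Before rotation:
By Malus's law, I₁ = I₀ cos²(53° − 0°) = I₀ cos²(53°) = 0.3622 I₀.
I₂ = I₁ cos²(86° − 53°) = 0.3622 I₀ · cos²(33°) = 0.2547 I₀.
After rotation:
I₁ = I₀ cos²(99° − 0°) = I₀ cos²(81°) = 0.02447 I₀.
I₂ = I₁ cos²(86° − 99°) = 0.02447 I₀ · cos²(13°) = 0.02323 I₀.
Ratio = 0.02323 / 0.2547 = 0.0912.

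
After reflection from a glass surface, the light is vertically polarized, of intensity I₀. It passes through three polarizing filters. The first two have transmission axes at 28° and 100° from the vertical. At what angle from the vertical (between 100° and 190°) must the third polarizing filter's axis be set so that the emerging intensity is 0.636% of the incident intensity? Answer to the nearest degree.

θ ≈ 173°

By Malus's law, I₁ = I₀ cos²(28° − 0°) = I₀ cos²(28°) = 0.7796 I₀.
I₂ = I₁ cos²(100° − 28°) = 0.7796 I₀ · cos²(72°) = 0.07444 I₀.
Need I₃/I₀ = 0.00636, so cos²(θ − 100°) = 0.00636 / 0.07444 = 0.08543.
θ − 100° = arccos(√0.08543) = 73.0°, giving θ ≈ 100 + 73.0 = 173.0°.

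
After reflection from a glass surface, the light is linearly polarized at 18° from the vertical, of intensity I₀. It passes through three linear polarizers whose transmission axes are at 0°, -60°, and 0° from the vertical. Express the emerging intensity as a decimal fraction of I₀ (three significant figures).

I₁ = I₀ cos²(0° − 18°) = I₀ cos²(18°) = 0.9045 I₀.
I₂ = I₁ cos²(-60° − 0°) = 0.9045 I₀ · cos²(60°) = 0.2261 I₀.
I₃ = I₂ cos²(0° + 60°) = 0.2261 I₀ · cos²(60°) = 0.05653 I₀.
Transmitted fraction = 0.05653.

≈ 0.0565 I₀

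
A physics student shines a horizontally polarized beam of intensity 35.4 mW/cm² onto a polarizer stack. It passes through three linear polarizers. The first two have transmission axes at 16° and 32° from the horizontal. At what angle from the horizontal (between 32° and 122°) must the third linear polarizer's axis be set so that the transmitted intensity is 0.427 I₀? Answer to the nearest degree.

θ ≈ 77°

I₁ = I₀ cos²(16° − 0°) = I₀ cos²(16°) = 0.924 I₀.
I₂ = I₁ cos²(32° − 16°) = 0.924 I₀ · cos²(16°) = 0.8538 I₀.
Need I₃/I₀ = 0.427, so cos²(θ − 32°) = 0.427 / 0.8538 = 0.5001.
θ − 32° = arccos(√0.5001) = 45.0°, giving θ ≈ 32 + 45.0 = 77.0°.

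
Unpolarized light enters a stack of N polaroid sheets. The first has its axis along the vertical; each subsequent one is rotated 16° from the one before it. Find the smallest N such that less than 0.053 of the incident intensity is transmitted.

First polarizer halves the unpolarized light: factor 1/2.
Each further stage multiplies by cos²(16°) = 0.924.
After N polarizers: T = 0.5·0.924^(N−1). Require T < 0.053 ⇒ N−1 > ln(0.053/0.5)/ln(0.924) = 28.40, so N−1 ≥ 29 and N = 30.
Check: N=30 gives T = 0.05056 < 0.053; N=29 gives T = 0.05471.

N = 30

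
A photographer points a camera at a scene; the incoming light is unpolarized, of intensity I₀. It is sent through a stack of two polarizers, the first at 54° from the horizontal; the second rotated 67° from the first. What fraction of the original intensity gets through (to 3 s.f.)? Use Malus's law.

Unpolarized light through the first polarizer → I₁ = ½ I₀, now polarized at 54°.
I₂ = I₁ cos²(67°) = 0.5 · 0.1527 I₀ = 0.07634 I₀.
Transmitted fraction = 0.07634.

≈ 0.0763 I₀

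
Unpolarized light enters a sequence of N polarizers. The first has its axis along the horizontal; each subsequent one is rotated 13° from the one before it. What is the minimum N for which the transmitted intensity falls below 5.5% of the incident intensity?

First polarizer halves the unpolarized light: factor 1/2.
Each further stage multiplies by cos²(13°) = 0.9494.
After N polarizers: T = 0.5·0.9494^(N−1). Require T < 0.055 ⇒ N−1 > ln(0.055/0.5)/ln(0.9494) = 42.51, so N−1 ≥ 43 and N = 44.
Check: N=44 gives T = 0.05361 < 0.055; N=43 gives T = 0.05647.

N = 44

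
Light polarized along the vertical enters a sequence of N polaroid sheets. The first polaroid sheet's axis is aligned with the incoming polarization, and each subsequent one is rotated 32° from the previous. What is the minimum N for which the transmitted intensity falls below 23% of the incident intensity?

N = 6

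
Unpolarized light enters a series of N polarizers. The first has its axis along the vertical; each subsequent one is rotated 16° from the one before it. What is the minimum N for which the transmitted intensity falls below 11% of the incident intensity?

First polarizer halves the unpolarized light: factor 1/2.
Each further stage multiplies by cos²(16°) = 0.924.
After N polarizers: T = 0.5·0.924^(N−1). Require T < 0.11 ⇒ N−1 > ln(0.11/0.5)/ln(0.924) = 19.16, so N−1 ≥ 20 and N = 21.
Check: N=21 gives T = 0.103 < 0.11; N=20 gives T = 0.1114.

N = 21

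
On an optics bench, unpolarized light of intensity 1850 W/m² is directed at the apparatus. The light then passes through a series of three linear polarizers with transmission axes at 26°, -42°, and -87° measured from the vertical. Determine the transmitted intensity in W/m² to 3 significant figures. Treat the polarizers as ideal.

I ≈ 64.9 W/m²

Unpolarized light through the first polarizer → I₁ = 1850 W/m²/2 = 925 W/m², polarized at 26°.
I₂ = I₁ · cos²(68°) = 925 · 0.1403 = 129.8 W/m².
I₃ = I₂ · cos²(45°) = 129.8 · 0.5 = 64.9 W/m².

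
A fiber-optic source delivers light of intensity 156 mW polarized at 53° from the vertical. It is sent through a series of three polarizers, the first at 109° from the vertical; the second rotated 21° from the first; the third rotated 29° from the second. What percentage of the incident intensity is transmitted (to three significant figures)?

I₁ = 156 mW · cos²(56°) = 48.78 mW.
I₂ = I₁ · cos²(21°) = 48.78 · 0.8716 = 42.52 mW.
I₃ = I₂ · cos²(29°) = 42.52 · 0.765 = 32.52 mW.
That is 20.85% of the incident intensity.

≈ 20.8%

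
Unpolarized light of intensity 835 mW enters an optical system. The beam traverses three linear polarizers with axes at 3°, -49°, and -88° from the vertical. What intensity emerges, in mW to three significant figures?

Unpolarized light through the first polarizer → I₁ = 835 mW/2 = 417.5 mW, polarized at 3°.
I₂ = I₁ · cos²(52°) = 417.5 · 0.379 = 158.2 mW.
I₃ = I₂ · cos²(39°) = 158.2 · 0.604 = 95.58 mW.

I ≈ 95.6 mW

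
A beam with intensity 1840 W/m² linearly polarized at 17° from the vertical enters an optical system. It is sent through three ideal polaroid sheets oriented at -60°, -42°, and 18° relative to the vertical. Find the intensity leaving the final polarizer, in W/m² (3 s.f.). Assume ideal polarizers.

I₁ = 1840 W/m² · cos²(77°) = 93.11 W/m².
I₂ = I₁ · cos²(18°) = 93.11 · 0.9045 = 84.22 W/m².
I₃ = I₂ · cos²(60°) = 84.22 · 0.25 = 21.05 W/m².

I ≈ 21.1 W/m²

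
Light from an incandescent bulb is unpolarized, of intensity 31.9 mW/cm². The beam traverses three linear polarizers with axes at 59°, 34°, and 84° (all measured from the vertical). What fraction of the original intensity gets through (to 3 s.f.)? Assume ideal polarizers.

Unpolarized light through the first polarizer → I₁ = 31.9 mW/cm²/2 = 15.95 mW/cm², polarized at 59°.
I₂ = I₁ · cos²(25°) = 15.95 · 0.8214 = 13.1 mW/cm².
I₃ = I₂ · cos²(50°) = 13.1 · 0.4132 = 5.413 mW/cm².
Transmitted fraction = 0.1697.

I/I₀ ≈ 0.170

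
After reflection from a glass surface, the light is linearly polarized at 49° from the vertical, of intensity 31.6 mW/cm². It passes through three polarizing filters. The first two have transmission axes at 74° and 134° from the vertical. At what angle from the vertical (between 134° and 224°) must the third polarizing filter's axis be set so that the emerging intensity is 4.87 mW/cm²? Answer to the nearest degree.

θ ≈ 164°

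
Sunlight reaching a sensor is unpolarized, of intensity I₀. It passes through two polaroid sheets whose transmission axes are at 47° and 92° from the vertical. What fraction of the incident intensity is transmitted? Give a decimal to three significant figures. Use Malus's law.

≈ 0.250 I₀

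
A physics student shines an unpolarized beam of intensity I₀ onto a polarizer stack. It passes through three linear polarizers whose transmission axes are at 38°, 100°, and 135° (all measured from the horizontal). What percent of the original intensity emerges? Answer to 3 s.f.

Unpolarized light through the first polarizer → I₁ = ½ I₀, now polarized at 38°.
I₂ = I₁ cos²(100° − 38°) = 0.5 I₀ · cos²(62°) = 0.1102 I₀.
I₃ = I₂ cos²(135° − 100°) = 0.1102 I₀ · cos²(35°) = 0.07395 I₀.
That is 7.395% of the incident intensity.

≈ 7.39%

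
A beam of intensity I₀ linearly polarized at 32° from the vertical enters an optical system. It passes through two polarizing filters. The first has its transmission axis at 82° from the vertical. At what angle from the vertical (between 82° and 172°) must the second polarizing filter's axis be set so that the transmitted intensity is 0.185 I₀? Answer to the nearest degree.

By Malus's law, I₁ = I₀ cos²(82° − 32°) = I₀ cos²(50°) = 0.4132 I₀.
Need I₂/I₀ = 0.185, so cos²(θ − 82°) = 0.185 / 0.4132 = 0.4478.
θ − 82° = arccos(√0.4478) = 48.0°, giving θ ≈ 82 + 48.0 = 130.0°.

θ ≈ 130°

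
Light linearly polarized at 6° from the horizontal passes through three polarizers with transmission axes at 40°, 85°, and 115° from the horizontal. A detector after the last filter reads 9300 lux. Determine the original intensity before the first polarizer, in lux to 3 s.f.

By Malus's law, I₁ = I₀ cos²(40° − 6°) = I₀ cos²(34°) = 0.6873 I₀.
I₂ = I₁ cos²(85° − 40°) = 0.6873 I₀ · cos²(45°) = 0.3437 I₀.
I₃ = I₂ cos²(115° − 85°) = 0.3437 I₀ · cos²(30°) = 0.2577 I₀.
So 9300 lux = 0.2577 I₀, giving I₀ = 9300/0.2577 = 3.608e+04 lux.

I₀ ≈ 3.61e4 lux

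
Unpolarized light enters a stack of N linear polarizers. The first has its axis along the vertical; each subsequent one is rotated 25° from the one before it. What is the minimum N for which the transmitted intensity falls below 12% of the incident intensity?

N = 9

First polarizer halves the unpolarized light: factor 1/2.
Each further stage multiplies by cos²(25°) = 0.8214.
After N polarizers: T = 0.5·0.8214^(N−1). Require T < 0.12 ⇒ N−1 > ln(0.12/0.5)/ln(0.8214) = 7.25, so N−1 ≥ 8 and N = 9.
Check: N=9 gives T = 0.1036 < 0.12; N=8 gives T = 0.1261.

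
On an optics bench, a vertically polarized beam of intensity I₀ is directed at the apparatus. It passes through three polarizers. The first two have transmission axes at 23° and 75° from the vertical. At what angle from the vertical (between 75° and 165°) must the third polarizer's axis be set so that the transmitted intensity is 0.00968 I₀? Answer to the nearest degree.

θ ≈ 155°

By Malus's law, I₁ = I₀ cos²(23° − 0°) = I₀ cos²(23°) = 0.8473 I₀.
I₂ = I₁ cos²(75° − 23°) = 0.8473 I₀ · cos²(52°) = 0.3212 I₀.
Need I₃/I₀ = 0.00968, so cos²(θ − 75°) = 0.00968 / 0.3212 = 0.03014.
θ − 75° = arccos(√0.03014) = 80.0°, giving θ ≈ 75 + 80.0 = 155.0°.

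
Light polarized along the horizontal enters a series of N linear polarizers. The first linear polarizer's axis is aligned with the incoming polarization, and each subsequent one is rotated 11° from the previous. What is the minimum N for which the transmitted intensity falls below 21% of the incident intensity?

First polarizer is aligned with the polarization: full transmission.
Each further stage multiplies by cos²(11°) = 0.9636.
After N polarizers: T = 0.9636^(N−1). Require T < 0.21 ⇒ N−1 > ln(0.21)/ln(0.9636) = 42.08, so N−1 ≥ 43 and N = 44.
Check: N=44 gives T = 0.203 < 0.21; N=43 gives T = 0.2106.

N = 44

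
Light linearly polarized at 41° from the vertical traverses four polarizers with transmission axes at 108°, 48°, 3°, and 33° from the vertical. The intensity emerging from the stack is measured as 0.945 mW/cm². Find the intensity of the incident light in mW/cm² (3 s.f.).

I₀ ≈ 66.0 mW/cm²

By Malus's law, I₁ = I₀ cos²(108° − 41°) = I₀ cos²(67°) = 0.1527 I₀.
I₂ = I₁ cos²(48° − 108°) = 0.1527 I₀ · cos²(60°) = 0.03817 I₀.
I₃ = I₂ cos²(3° − 48°) = 0.03817 I₀ · cos²(45°) = 0.01908 I₀.
I₄ = I₃ cos²(33° − 3°) = 0.01908 I₀ · cos²(30°) = 0.01431 I₀.
So 0.945 mW/cm² = 0.01431 I₀, giving I₀ = 0.945/0.01431 = 66.02 mW/cm².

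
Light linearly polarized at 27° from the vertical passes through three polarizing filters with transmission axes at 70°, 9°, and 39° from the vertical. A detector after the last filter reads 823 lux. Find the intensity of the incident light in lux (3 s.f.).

I₀ ≈ 8730 lux

By Malus's law, I₁ = I₀ cos²(70° − 27°) = I₀ cos²(43°) = 0.5349 I₀.
I₂ = I₁ cos²(9° − 70°) = 0.5349 I₀ · cos²(61°) = 0.1257 I₀.
I₃ = I₂ cos²(39° − 9°) = 0.1257 I₀ · cos²(30°) = 0.09429 I₀.
So 823 lux = 0.09429 I₀, giving I₀ = 823/0.09429 = 8729 lux.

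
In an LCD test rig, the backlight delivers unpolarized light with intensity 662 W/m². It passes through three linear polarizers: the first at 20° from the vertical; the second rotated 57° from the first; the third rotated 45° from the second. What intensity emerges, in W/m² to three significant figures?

Unpolarized light through the first polarizer → I₁ = 662 W/m²/2 = 331 W/m², polarized at 20°.
I₂ = I₁ · cos²(57°) = 331 · 0.2966 = 98.19 W/m².
I₃ = I₂ · cos²(45°) = 98.19 · 0.5 = 49.09 W/m².

I ≈ 49.1 W/m²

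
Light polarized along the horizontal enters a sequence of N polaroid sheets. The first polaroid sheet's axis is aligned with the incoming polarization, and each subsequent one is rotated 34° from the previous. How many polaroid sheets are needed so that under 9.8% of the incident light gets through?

First polarizer is aligned with the polarization: full transmission.
Each further stage multiplies by cos²(34°) = 0.6873.
After N polarizers: T = 0.6873^(N−1). Require T < 0.098 ⇒ N−1 > ln(0.098)/ln(0.6873) = 6.19, so N−1 ≥ 7 and N = 8.
Check: N=8 gives T = 0.07245 < 0.098; N=7 gives T = 0.1054.

N = 8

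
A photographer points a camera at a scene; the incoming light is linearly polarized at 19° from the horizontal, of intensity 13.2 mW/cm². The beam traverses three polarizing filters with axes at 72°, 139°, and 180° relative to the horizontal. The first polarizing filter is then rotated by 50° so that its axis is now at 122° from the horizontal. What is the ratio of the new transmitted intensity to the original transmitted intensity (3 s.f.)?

Before rotation:
I₁ = I₀ cos²(72° − 19°) = I₀ cos²(53°) = 0.3622 I₀.
I₂ = I₁ cos²(139° − 72°) = 0.3622 I₀ · cos²(67°) = 0.05529 I₀.
I₃ = I₂ cos²(180° − 139°) = 0.05529 I₀ · cos²(41°) = 0.0315 I₀.
After rotation:
I₁ = I₀ cos²(122° − 19°) = I₀ cos²(77°) = 0.0506 I₀.
I₂ = I₁ cos²(139° − 122°) = 0.0506 I₀ · cos²(17°) = 0.04628 I₀.
I₃ = I₂ cos²(180° − 139°) = 0.04628 I₀ · cos²(41°) = 0.02636 I₀.
Ratio = 0.02636 / 0.0315 = 0.8369.

I_new/I_old ≈ 0.837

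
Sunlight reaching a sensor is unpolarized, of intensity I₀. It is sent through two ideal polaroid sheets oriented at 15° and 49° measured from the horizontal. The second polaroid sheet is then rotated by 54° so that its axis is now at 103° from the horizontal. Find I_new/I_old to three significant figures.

Before rotation:
Unpolarized light through the first polarizer → I₁ = ½ I₀, now polarized at 15°.
I₂ = I₁ cos²(49° − 15°) = 0.5 I₀ · cos²(34°) = 0.3437 I₀.
After rotation:
Unpolarized light through the first polarizer → I₁ = ½ I₀, now polarized at 15°.
I₂ = I₁ cos²(103° − 15°) = 0.5 I₀ · cos²(88°) = 0.000609 I₀.
Ratio = 0.000609 / 0.3437 = 0.001772.

I_new/I_old ≈ 0.00177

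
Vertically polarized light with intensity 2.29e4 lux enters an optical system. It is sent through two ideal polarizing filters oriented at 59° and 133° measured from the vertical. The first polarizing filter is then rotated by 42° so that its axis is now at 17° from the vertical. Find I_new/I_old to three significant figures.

Before rotation:
By Malus's law, I₁ = I₀ cos²(59° − 0°) = I₀ cos²(59°) = 0.2653 I₀.
I₂ = I₁ cos²(133° − 59°) = 0.2653 I₀ · cos²(74°) = 0.02015 I₀.
After rotation:
I₁ = I₀ cos²(17° − 0°) = I₀ cos²(17°) = 0.9145 I₀.
Angle between axes 1 and 2: 64°. I₂ = 0.9145 I₀ · cos²(64°) = 0.1757 I₀.
Ratio = 0.1757 / 0.02015 = 8.72.

I_new/I_old ≈ 8.72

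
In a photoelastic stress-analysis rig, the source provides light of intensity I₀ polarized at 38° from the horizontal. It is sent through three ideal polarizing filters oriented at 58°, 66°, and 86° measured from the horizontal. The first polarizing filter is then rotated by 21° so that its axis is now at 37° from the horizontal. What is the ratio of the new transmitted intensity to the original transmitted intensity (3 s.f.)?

I_new/I_old ≈ 0.883

Before rotation:
By Malus's law, I₁ = I₀ cos²(58° − 38°) = I₀ cos²(20°) = 0.883 I₀.
I₂ = I₁ cos²(66° − 58°) = 0.883 I₀ · cos²(8°) = 0.8659 I₀.
I₃ = I₂ cos²(86° − 66°) = 0.8659 I₀ · cos²(20°) = 0.7646 I₀.
After rotation:
I₁ = I₀ cos²(37° − 38°) = I₀ cos²(1°) = 0.9997 I₀.
I₂ = I₁ cos²(66° − 37°) = 0.9997 I₀ · cos²(29°) = 0.7647 I₀.
I₃ = I₂ cos²(86° − 66°) = 0.7647 I₀ · cos²(20°) = 0.6753 I₀.
Ratio = 0.6753 / 0.7646 = 0.8831.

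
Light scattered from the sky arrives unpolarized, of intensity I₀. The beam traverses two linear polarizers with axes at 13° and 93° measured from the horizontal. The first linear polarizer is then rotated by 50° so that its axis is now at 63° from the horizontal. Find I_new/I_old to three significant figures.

I_new/I_old ≈ 24.9

Before rotation:
Unpolarized light through the first polarizer → I₁ = ½ I₀, now polarized at 13°.
I₂ = I₁ cos²(93° − 13°) = 0.5 I₀ · cos²(80°) = 0.01508 I₀.
After rotation:
Unpolarized light through the first polarizer → I₁ = ½ I₀, now polarized at 63°.
I₂ = I₁ cos²(93° − 63°) = 0.5 I₀ · cos²(30°) = 0.375 I₀.
Ratio = 0.375 / 0.01508 = 24.87.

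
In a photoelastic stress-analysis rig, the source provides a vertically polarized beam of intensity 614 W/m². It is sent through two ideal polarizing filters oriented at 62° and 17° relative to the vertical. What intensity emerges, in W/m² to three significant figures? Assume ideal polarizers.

I₁ = 614 W/m² · cos²(62°) = 135.3 W/m².
I₂ = I₁ · cos²(45°) = 135.3 · 0.5 = 67.66 W/m².

I ≈ 67.7 W/m²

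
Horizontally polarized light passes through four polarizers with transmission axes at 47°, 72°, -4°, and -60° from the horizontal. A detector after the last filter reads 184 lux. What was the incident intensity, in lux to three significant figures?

I₁ = I₀ cos²(47° − 0°) = I₀ cos²(47°) = 0.4651 I₀.
I₂ = I₁ cos²(72° − 47°) = 0.4651 I₀ · cos²(25°) = 0.382 I₀.
I₃ = I₂ cos²(-4° − 72°) = 0.382 I₀ · cos²(76°) = 0.02236 I₀.
I₄ = I₃ cos²(-60° + 4°) = 0.02236 I₀ · cos²(56°) = 0.006992 I₀.
So 184 lux = 0.006992 I₀, giving I₀ = 184/0.006992 = 2.632e+04 lux.

I₀ ≈ 2.63e4 lux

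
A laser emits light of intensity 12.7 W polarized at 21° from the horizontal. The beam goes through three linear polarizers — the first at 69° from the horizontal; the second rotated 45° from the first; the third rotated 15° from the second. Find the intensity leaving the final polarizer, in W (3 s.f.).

I₁ = 12.7 W · cos²(48°) = 5.686 W.
I₂ = I₁ · cos²(45°) = 5.686 · 0.5 = 2.843 W.
I₃ = I₂ · cos²(15°) = 2.843 · 0.933 = 2.653 W.

I ≈ 2.65 W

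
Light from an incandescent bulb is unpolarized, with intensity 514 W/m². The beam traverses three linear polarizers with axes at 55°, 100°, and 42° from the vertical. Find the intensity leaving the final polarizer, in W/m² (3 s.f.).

Unpolarized light through the first polarizer → I₁ = 514 W/m²/2 = 257 W/m², polarized at 55°.
I₂ = I₁ · cos²(45°) = 257 · 0.5 = 128.5 W/m².
I₃ = I₂ · cos²(58°) = 128.5 · 0.2808 = 36.08 W/m².

I ≈ 36.1 W/m²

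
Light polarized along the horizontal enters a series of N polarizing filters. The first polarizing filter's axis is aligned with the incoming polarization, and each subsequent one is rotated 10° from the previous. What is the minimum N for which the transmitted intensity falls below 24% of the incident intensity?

N = 48

First polarizer is aligned with the polarization: full transmission.
Each further stage multiplies by cos²(10°) = 0.9698.
After N polarizers: T = 0.9698^(N−1). Require T < 0.24 ⇒ N−1 > ln(0.24)/ln(0.9698) = 46.61, so N−1 ≥ 47 and N = 48.
Check: N=48 gives T = 0.2372 < 0.24; N=47 gives T = 0.2445.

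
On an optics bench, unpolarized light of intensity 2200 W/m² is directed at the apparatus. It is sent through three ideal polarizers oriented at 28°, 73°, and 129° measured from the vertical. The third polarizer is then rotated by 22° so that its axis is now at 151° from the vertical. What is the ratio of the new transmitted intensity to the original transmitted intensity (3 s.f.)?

I_new/I_old ≈ 0.138

Before rotation:
Unpolarized light through the first polarizer → I₁ = ½ I₀, now polarized at 28°.
I₂ = I₁ cos²(73° − 28°) = 0.5 I₀ · cos²(45°) = 0.25 I₀.
I₃ = I₂ cos²(129° − 73°) = 0.25 I₀ · cos²(56°) = 0.07817 I₀.
After rotation:
Unpolarized light through the first polarizer → I₁ = ½ I₀, now polarized at 28°.
I₂ = I₁ cos²(73° − 28°) = 0.5 I₀ · cos²(45°) = 0.25 I₀.
I₃ = I₂ cos²(151° − 73°) = 0.25 I₀ · cos²(78°) = 0.01081 I₀.
Ratio = 0.01081 / 0.07817 = 0.1382.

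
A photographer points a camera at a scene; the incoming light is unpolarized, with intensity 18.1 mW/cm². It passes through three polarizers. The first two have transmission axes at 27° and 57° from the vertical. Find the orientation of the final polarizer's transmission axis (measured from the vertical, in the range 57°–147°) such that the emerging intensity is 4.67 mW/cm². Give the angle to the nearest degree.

θ ≈ 91°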